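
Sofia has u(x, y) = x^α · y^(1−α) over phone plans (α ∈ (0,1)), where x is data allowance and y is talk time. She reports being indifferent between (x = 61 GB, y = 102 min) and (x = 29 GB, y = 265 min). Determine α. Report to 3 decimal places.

α ≈ 0.562

Set the two utilities equal: 61^α·102^(1−α) = 29^α·265^(1−α).
Taking logs: α·ln 61 + (1−α)·ln 102 = α·ln 29 + (1−α)·ln 265, i.e. α·0.743578 = (1−α)·0.954757.
So α/(1−α) = (0.954757)/(0.743578) = 1.284004, and α = 1.284004/2.284004 ≈ 0.562.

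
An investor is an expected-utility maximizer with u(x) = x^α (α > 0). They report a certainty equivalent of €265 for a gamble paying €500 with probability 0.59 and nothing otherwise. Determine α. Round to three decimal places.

EU(lottery) = 0.59·500^α + 0.41·0 = 0.59·500^α.
Setting u(265) equal to that: 265^α = 0.59·500^α ⇒ (265/500)^α = 0.59.
Taking logs: α·ln(265/500) = ln(0.59), so α = -0.527633 / -0.634878 ≈ 0.831.

α ≈ 0.831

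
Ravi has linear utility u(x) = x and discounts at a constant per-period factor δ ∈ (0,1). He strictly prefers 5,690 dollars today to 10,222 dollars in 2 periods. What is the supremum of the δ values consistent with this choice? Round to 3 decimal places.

δ < 0.746

The preference means 5690 > δ^2·10222.
So δ^2 < 5690/10222 = 0.55664; taking the square root of both positive sides preserves the inequality.
δ < (5690/10222)^(1/2) ≈ 0.746.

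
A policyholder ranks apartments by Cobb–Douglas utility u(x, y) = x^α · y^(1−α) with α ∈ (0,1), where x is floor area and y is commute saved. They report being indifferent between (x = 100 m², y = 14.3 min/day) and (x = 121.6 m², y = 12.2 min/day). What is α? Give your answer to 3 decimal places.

α ≈ 0.448

Indifference: 100^α · 14.3^(1−α) = 121.6^α · 12.2^(1−α).
Rearrange to (100/121.6)^α = (12.2/14.3)^(1−α) and take logs: α·-0.195567 = (1−α)·-0.158824.
Thus α·(-0.354391) = -0.158824, so α = -0.158824/-0.354391 ≈ 0.448.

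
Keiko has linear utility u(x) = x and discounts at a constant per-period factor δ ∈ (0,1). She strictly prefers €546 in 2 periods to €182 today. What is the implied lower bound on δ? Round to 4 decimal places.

δ > 0.5774

Under u(x) = x this choice says 182 < δ^2·546.
Dividing by 546: δ^2 > 0.33333. Both sides are positive, so the square root keeps the direction.
δ > (182/546)^(1/2) ≈ 0.5774.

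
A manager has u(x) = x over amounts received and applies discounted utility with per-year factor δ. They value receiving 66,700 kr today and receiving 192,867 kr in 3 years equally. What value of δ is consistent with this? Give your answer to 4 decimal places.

Indifference means u(66700) = δ^3 · u(192867), so δ^3 = u(66700)/u(192867).
With u(x) = x: δ^3 = 66700/192867 = 0.34583.
Taking the cube root: δ = 0.34583^(1/3) ≈ 0.7019.

δ ≈ 0.7019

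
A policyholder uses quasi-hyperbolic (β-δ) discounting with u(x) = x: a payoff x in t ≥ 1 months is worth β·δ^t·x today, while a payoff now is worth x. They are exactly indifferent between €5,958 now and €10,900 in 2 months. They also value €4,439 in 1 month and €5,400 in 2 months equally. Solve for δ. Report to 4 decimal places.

Both payoffs in the second observation are in the future, so β drops out: δ^1·4439 = δ^2·5400 ⇒ δ = 4439/5400 = 0.82204.

δ ≈ 0.8220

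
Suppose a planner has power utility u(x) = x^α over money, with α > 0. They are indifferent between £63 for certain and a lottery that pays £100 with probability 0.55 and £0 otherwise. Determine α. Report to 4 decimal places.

Since u(0) = 0, the lottery's EU is 0.55·100^α.
Setting u(63) equal to that: 63^α = 0.55·100^α ⇒ (63/100)^α = 0.55.
Taking logs: α·ln(63/100) = ln(0.55), so α = -0.5978370 / -0.4620355 ≈ 1.2939.

α ≈ 1.2939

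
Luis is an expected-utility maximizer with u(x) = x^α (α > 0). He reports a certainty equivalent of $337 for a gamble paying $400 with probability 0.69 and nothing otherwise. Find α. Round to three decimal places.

α ≈ 2.165

The lottery's expected utility is 0.69·u(400) + 0.31·u(0) = 0.69·400^α (since u(0) = 0 for α > 0).
Indifference: 337^α = 0.69·400^α, so (337/400)^α = 0.69.
α = ln(0.69) / ln(337/400) = -0.371064/-0.171382 ≈ 2.165.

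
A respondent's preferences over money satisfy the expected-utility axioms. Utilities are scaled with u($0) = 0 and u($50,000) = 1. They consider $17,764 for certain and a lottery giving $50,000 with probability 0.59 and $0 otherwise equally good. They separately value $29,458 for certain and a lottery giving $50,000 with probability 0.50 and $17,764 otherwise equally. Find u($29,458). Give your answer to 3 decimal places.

0.795

First, u($17,764) = 0.59·u($50,000) + 0.41·u($0) = 0.59.
Chaining: u($29,458) = 0.50·1.00 + 0.50·0.59 = 0.7950.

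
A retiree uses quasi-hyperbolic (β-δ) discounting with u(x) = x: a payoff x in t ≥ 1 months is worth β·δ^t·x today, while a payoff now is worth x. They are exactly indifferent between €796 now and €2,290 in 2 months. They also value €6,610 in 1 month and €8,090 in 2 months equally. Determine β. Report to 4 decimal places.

Both payoffs in the second observation are in the future, so β drops out: δ^1·6610 = δ^2·8090 ⇒ δ = 6610/8090 = 0.81706.
The first indifference: 796 = β·δ^2·2290, so β = 796/(δ^2·2290) = 796/(0.66758·2290) ≈ 0.5207.

β ≈ 0.5207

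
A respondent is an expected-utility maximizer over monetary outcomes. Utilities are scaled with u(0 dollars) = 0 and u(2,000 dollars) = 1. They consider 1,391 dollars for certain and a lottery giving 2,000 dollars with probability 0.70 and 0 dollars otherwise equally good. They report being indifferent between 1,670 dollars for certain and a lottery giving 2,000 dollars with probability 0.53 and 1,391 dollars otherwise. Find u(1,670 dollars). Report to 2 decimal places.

First, u(1,391 dollars) = 0.70·u(2,000 dollars) + 0.30·u(0 dollars) = 0.70.
Then u(1,670 dollars) = 0.53·u(2,000 dollars) + 0.47·u(1,391 dollars) = 0.53·1.00 + 0.47·0.70 = 0.8590.

0.86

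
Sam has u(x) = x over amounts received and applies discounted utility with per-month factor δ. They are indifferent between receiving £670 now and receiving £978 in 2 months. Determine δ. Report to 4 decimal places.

The payoff in 2 months is discounted by δ^2, so u(670) = δ^2·u(978) and δ^2 = u(670)/u(978).
With u(x) = x: δ^2 = 670/978 = 0.68507.
Taking the square root: δ = 0.68507^(1/2) ≈ 0.8277.

δ ≈ 0.8277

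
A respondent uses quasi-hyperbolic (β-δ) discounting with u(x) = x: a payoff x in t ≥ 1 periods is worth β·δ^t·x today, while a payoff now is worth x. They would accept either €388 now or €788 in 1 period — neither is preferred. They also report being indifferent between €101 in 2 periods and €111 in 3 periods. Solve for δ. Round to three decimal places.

δ ≈ 0.910

Both payoffs in the second observation are in the future, so β drops out: δ^2·101 = δ^3·111 ⇒ δ = 101/111 = 0.90991.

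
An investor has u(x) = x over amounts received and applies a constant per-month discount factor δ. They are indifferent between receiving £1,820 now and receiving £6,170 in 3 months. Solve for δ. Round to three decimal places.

Indifference means u(1820) = δ^3 · u(6170), so δ^3 = u(1820)/u(6170).
With u(x) = x: δ^3 = 1820/6170 = 0.29498.
So δ = 0.29498^(1/3) ≈ 0.666.

δ ≈ 0.666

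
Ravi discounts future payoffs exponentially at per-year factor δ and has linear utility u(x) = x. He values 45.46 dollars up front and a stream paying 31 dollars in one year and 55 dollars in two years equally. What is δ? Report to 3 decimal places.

Equating present values: 45.46 = 31δ + 55δ².
That is, 55δ² + 31δ − 45.46 = 0, a quadratic in δ.
By the quadratic formula (taking the positive root), δ = (−31 + √10962.20) / 110 ≈ 0.670.

δ ≈ 0.670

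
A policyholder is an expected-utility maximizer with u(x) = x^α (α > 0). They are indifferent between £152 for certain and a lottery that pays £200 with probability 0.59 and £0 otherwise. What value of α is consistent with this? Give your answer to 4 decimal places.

α ≈ 1.9226

The lottery's expected utility is 0.59·u(200) + 0.41·u(0) = 0.59·200^α (since u(0) = 0 for α > 0).
Indifference: 152^α = 0.59·200^α, so (152/200)^α = 0.59.
Taking logs: α·ln(152/200) = ln(0.59), so α = -0.5276327 / -0.2744368 ≈ 1.9226.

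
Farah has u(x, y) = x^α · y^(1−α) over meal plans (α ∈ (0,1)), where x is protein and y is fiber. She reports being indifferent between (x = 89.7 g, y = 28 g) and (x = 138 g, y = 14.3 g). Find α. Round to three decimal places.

α ≈ 0.609

Indifference: 89.7^α · 28^(1−α) = 138^α · 14.3^(1−α).
Taking logs: α·ln 89.7 + (1−α)·ln 28 = α·ln 138 + (1−α)·ln 14.3, i.e. α·-0.430783 = (1−α)·-0.671945.
So α/(1−α) = (-0.671945)/(-0.430783) = 1.559822, and α = 1.559822/2.559822 ≈ 0.609.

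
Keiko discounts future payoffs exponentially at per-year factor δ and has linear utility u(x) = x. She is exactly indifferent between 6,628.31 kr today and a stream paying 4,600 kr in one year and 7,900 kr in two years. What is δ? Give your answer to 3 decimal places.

Present value of the stream is 4600·δ + 7900·δ². Indifference gives 4600δ + 7900δ² = 6628.31.
That is, 7900δ² + 4600δ − 6628.31 = 0, a quadratic in δ.
The positive root is δ = [−4600 + √(4600² + 4·7900·6628.31)] / (2·7900) = (−4600 + 15186.000)/15800 ≈ 0.670.

δ ≈ 0.670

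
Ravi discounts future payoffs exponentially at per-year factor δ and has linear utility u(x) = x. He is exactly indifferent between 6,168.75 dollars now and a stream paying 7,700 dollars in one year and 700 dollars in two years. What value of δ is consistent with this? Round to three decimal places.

The stream is worth 7700δ + 700δ² today, so 7700δ + 700δ² = 6168.75.
That is, 700δ² + 7700δ − 6168.75 = 0, a quadratic in δ.
By the quadratic formula (taking the positive root), δ = (−7700 + √76562500.00) / 1400 ≈ 0.750.

δ ≈ 0.750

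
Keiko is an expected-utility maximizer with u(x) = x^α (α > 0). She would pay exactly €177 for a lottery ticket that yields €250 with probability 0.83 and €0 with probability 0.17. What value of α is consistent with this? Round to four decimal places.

EU(lottery) = 0.83·250^α + 0.17·0 = 0.83·250^α.
Indifference: 177^α = 0.83·250^α, so (177/250)^α = 0.83.
Take logs: α = ln 0.83 / ln(177/250) ≈ 0.539599.

α ≈ 0.5396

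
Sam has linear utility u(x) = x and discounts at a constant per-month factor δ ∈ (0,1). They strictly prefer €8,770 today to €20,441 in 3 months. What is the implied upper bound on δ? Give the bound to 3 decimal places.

δ < 0.754

The preference means 8770 > δ^3·20441.
So δ^3 < 8770/20441 = 0.42904; taking the cube root of both positive sides preserves the inequality.
δ < (8770/20441)^(1/3) ≈ 0.754.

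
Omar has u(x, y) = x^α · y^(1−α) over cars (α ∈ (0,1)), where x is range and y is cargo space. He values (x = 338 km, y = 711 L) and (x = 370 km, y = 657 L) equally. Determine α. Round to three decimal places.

α ≈ 0.466

Set the two utilities equal: 338^α·711^(1−α) = 370^α·657^(1−α).
Rearrange to (338/370)^α = (657/711)^(1−α) and take logs: α·-0.090457 = (1−α)·-0.078988.
With A = -0.090457 and B = -0.078988: α·A = (1−α)·B, so α = B/(A+B) = -0.078988/-0.169445 ≈ 0.466.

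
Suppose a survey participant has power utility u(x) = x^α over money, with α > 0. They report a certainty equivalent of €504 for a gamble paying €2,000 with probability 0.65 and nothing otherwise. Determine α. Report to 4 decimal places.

The lottery's expected utility is 0.65·u(2000) + 0.35·u(0) = 0.65·2000^α (since u(0) = 0 for α > 0).
Setting u(504) equal to that: 504^α = 0.65·2000^α ⇒ (504/2000)^α = 0.65.
α = ln(0.65) / ln(504/2000) = -0.4307829/-1.3783262 ≈ 0.3125.

α ≈ 0.3125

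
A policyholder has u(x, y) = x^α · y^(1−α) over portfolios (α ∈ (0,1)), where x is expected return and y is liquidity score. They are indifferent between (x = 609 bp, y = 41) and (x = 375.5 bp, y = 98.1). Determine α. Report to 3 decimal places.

The Cobb–Douglas utilities coincide, so 609^α·41^(1−α) = 375.5^α·98.1^(1−α).
Taking logs: α·ln 609 + (1−α)·ln 41 = α·ln 375.5 + (1−α)·ln 98.1, i.e. α·0.483560 = (1−α)·0.872415.
So α/(1−α) = (0.872415)/(0.483560) = 1.804150, and α = 1.804150/2.804150 ≈ 0.643.

α ≈ 0.643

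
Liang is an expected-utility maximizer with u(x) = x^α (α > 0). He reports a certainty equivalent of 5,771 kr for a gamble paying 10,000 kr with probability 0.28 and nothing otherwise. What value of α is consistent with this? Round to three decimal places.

α ≈ 2.316

EU(lottery) = 0.28·10000^α + 0.72·0 = 0.28·10000^α.
Equating: 5771^α = 0.28·10000^α, i.e. 0.5771^α = 0.28.
α = ln(0.28) / ln(5771/10000) = -1.272966/-0.549740 ≈ 2.316.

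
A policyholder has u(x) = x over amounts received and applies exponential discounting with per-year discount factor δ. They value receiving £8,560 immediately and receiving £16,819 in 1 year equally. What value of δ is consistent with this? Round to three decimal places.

δ ≈ 0.509

The payoff in 1 year is discounted by δ, so u(8560) = δ·u(16819) and δ = u(8560)/u(16819).
With u(x) = x: δ = 8560/16819 = 0.50895.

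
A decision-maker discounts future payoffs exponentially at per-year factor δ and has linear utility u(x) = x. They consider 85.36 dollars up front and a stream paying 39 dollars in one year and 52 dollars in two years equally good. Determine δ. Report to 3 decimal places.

δ ≈ 0.960

The stream is worth 39δ + 52δ² today, so 39δ + 52δ² = 85.36.
That is, 52δ² + 39δ − 85.36 = 0, a quadratic in δ.
By the quadratic formula (taking the positive root), δ = (−39 + √19275.88) / 104 ≈ 0.960.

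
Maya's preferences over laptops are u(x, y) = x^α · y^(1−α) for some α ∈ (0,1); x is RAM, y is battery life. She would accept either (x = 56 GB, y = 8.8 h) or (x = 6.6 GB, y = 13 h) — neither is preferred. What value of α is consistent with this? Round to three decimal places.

α ≈ 0.154

The Cobb–Douglas utilities coincide, so 56^α·8.8^(1−α) = 6.6^α·13^(1−α).
Rearrange to (56/6.6)^α = (13/8.8)^(1−α) and take logs: α·2.138282 = (1−α)·0.390198.
Thus α·(2.528480) = 0.390198, so α = 0.390198/2.528480 ≈ 0.154.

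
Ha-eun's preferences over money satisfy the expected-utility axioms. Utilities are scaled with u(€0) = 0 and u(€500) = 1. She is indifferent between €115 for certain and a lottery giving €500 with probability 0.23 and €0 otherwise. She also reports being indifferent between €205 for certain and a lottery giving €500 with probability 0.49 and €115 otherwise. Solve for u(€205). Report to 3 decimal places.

0.607

The first gamble pins u(€115): it must equal 0.23·1 + 0.77·0 = 0.23.
Then u(€205) = 0.49·u(€500) + 0.51·u(€115) = 0.49·1.00 + 0.51·0.23 = 0.6073.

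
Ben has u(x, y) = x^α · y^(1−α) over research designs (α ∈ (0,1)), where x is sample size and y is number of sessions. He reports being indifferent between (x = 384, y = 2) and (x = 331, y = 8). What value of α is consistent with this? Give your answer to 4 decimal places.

Set the two utilities equal: 384^α·2^(1−α) = 331^α·8^(1−α).
(384/331)^α = (8/2)^(1−α); take logs: α·ln(384/331) = (1−α)·ln(8/2), i.e. α·0.1485242 = (1−α)·1.3862944.
Thus α·(1.5348186) = 1.3862944, so α = 1.3862944/1.5348186 ≈ 0.9032.

α ≈ 0.9032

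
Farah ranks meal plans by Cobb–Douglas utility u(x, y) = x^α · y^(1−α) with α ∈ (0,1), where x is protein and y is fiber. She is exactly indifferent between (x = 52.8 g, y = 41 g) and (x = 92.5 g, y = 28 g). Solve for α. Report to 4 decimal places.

The Cobb–Douglas utilities coincide, so 52.8^α·41^(1−α) = 92.5^α·28^(1−α).
(52.8/92.5)^α = (28/41)^(1−α); take logs: α·ln(52.8/92.5) = (1−α)·ln(28/41), i.e. α·-0.5606975 = (1−α)·-0.3813676.
With A = -0.5606975 and B = -0.3813676: α·A = (1−α)·B, so α = B/(A+B) = -0.3813676/-0.9420651 ≈ 0.4048.

α ≈ 0.4048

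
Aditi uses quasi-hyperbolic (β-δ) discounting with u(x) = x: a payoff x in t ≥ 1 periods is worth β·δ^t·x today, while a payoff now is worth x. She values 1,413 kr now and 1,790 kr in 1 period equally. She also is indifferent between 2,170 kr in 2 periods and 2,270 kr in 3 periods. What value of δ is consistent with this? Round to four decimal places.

δ ≈ 0.9559

Both payoffs in the second observation are in the future, so β drops out: δ^2·2170 = δ^3·2270 ⇒ δ = 2170/2270 = 0.95595.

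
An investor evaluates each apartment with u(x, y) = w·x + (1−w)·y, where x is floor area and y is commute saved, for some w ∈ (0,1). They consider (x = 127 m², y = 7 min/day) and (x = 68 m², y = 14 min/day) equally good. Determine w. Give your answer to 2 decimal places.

w = 0.11

u(127,7) = u(68,14) means w·127 + (1−w)·7 = w·68 + (1−w)·14.
w·(127−68) = (1−w)·(14−7), i.e. w·59 = (1−w)·7.
So w/(1−w) = 7/59 = 0.1186, giving w = 7/(59+7) = 0.11.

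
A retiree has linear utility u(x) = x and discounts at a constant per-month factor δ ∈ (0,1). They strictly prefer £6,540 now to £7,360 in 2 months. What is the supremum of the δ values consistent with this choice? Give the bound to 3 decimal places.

The preference means 6540 > δ^2·7360.
Dividing by 7360: δ^2 < 0.88859. Both sides are positive, so the square root keeps the direction.
δ < 0.88859^(1/2) = 0.943.

δ < 0.943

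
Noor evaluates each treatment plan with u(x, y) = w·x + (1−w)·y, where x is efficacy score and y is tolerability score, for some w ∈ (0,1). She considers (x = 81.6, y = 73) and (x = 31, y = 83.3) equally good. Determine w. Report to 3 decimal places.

w = 0.169

Equating utilities: w·81.6 + (1−w)·73 = w·31 + (1−w)·83.3.
Collecting terms: w·50.6 = (1−w)·10.3.
The marginal rate of substitution is 10.3/50.6, so w = 10.3/(50.6+10.3) = 0.169.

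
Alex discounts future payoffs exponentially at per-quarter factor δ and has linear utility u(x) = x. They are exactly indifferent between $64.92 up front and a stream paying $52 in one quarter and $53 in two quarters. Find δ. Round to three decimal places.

δ ≈ 0.720

Present value of the stream is 52·δ + 53·δ². Indifference gives 52δ + 53δ² = 64.92.
That is, 53δ² + 52δ − 64.92 = 0, a quadratic in δ.
The positive root is δ = [−52 + √(52² + 4·53·64.92)] / (2·53) = (−52 + 128.324)/106 ≈ 0.720.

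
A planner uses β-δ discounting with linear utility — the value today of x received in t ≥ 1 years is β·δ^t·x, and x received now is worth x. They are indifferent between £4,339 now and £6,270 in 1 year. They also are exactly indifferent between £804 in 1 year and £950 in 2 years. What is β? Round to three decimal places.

β ≈ 0.818

Both payoffs in the second observation are in the future, so β drops out: δ^1·804 = δ^2·950 ⇒ δ = 804/950 = 0.84632.
The first indifference: 4339 = β·δ·6270, so β = 4339/(δ·6270) = 4339/(0.84632·6270) ≈ 0.818.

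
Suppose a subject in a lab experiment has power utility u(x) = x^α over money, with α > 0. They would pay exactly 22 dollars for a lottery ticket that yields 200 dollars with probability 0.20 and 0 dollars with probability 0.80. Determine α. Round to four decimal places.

EU(lottery) = 0.20·200^α + 0.80·0 = 0.20·200^α.
Indifference: 22^α = 0.20·200^α, so (22/200)^α = 0.20.
Take logs: α = ln 0.20 / ln(22/200) ≈ 0.729152.

α ≈ 0.7292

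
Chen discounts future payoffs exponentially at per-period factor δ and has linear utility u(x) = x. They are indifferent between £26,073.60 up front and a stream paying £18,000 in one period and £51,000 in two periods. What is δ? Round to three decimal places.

δ ≈ 0.560

The stream is worth 18000δ + 51000δ² today, so 18000δ + 51000δ² = 26073.60.
Rearranged: 51000δ² + 18000δ − 26073.60 = 0.
By the quadratic formula (taking the positive root), δ = (−18000 + √5643014400.00) / 102000 ≈ 0.560.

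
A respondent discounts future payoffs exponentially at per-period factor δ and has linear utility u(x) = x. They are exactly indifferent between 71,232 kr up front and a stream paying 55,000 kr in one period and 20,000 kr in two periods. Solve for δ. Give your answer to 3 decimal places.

Equating present values: 71232 = 55000δ + 20000δ².
Rearranged: 20000δ² + 55000δ − 71232 = 0.
The positive root is δ = [−55000 + √(55000² + 4·20000·71232)] / (2·20000) = (−55000 + 93400.000)/40000 ≈ 0.960.

δ ≈ 0.960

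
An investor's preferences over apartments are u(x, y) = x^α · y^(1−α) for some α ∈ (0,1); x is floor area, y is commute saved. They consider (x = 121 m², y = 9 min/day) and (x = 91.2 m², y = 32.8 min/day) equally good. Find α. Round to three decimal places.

Set the two utilities equal: 121^α·9^(1−α) = 91.2^α·32.8^(1−α).
(121/91.2)^α = (32.8/9)^(1−α); take logs: α·ln(121/91.2) = (1−α)·ln(32.8/9), i.e. α·0.282736 = (1−α)·1.293204.
Thus α·(1.575940) = 1.293204, so α = 1.293204/1.575940 ≈ 0.821.

α ≈ 0.821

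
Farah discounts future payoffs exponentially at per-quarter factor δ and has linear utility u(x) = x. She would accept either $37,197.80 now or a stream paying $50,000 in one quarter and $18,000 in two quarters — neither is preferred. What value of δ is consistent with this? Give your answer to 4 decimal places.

δ ≈ 0.6100

Equating present values: 37197.80 = 50000δ + 18000δ².
Rearranged: 18000δ² + 50000δ − 37197.80 = 0.
δ = (−50000 + √(50000² + 4·18000·37197.80)) / (2·18000) = (−50000 + √5178241600.00) / 36000 ≈ 0.6100.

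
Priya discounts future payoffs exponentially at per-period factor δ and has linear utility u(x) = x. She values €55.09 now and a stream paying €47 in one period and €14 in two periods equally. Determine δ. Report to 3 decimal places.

δ ≈ 0.920

The stream is worth 47δ + 14δ² today, so 47δ + 14δ² = 55.09.
So 14δ² + 47δ − 55.09 = 0.
By the quadratic formula (taking the positive root), δ = (−47 + √5294.04) / 28 ≈ 0.920.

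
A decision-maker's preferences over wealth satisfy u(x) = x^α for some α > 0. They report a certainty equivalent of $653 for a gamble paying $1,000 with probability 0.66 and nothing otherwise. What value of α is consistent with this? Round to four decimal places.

EU(lottery) = 0.66·1000^α + 0.34·0 = 0.66·1000^α.
Indifference: 653^α = 0.66·1000^α, so (653/1000)^α = 0.66.
α = ln(0.66) / ln(653/1000) = -0.4155154/-0.4261781 ≈ 0.9750.

α ≈ 0.9750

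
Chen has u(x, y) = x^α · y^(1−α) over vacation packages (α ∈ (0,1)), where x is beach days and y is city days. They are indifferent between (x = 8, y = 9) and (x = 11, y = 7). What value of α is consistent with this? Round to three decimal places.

α ≈ 0.441

The Cobb–Douglas utilities coincide, so 8^α·9^(1−α) = 11^α·7^(1−α).
(8/11)^α = (7/9)^(1−α); take logs: α·ln(8/11) = (1−α)·ln(7/9), i.e. α·-0.318454 = (1−α)·-0.251314.
With A = -0.318454 and B = -0.251314: α·A = (1−α)·B, so α = B/(A+B) = -0.251314/-0.569768 ≈ 0.441.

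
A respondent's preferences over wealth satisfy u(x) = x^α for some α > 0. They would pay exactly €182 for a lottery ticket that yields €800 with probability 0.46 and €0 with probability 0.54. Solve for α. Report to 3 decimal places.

EU(lottery) = 0.46·800^α + 0.54·0 = 0.46·800^α.
Setting u(182) equal to that: 182^α = 0.46·800^α ⇒ (182/800)^α = 0.46.
Take logs: α = ln 0.46 / ln(182/800) ≈ 0.52447.

α ≈ 0.524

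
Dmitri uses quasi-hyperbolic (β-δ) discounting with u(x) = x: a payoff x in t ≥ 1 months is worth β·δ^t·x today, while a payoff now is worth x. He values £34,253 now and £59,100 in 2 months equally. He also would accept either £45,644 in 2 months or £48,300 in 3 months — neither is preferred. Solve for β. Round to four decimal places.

Both payoffs in the second observation are in the future, so β drops out: δ^2·45644 = δ^3·48300 ⇒ δ = 45644/48300 = 0.94501.
Now use the now-vs-future pair: 34253 = β·δ^2·59100 gives β = 34253/(0.89304·59100) ≈ 0.6490.

β ≈ 0.6490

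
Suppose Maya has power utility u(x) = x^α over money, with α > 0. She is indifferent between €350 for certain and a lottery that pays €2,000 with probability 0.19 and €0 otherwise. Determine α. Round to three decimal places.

α ≈ 0.953

EU(lottery) = 0.19·2000^α + 0.81·0 = 0.19·2000^α.
Equating: 350^α = 0.19·2000^α, i.e. 0.1750^α = 0.19.
Taking logs: α·ln(350/2000) = ln(0.19), so α = -1.660731 / -1.742969 ≈ 0.953.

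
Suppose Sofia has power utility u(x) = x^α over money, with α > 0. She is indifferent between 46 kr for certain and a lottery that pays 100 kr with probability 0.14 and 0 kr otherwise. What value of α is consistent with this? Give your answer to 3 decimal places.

The lottery's expected utility is 0.14·u(100) + 0.86·u(0) = 0.14·100^α (since u(0) = 0 for α > 0).
Setting u(46) equal to that: 46^α = 0.14·100^α ⇒ (46/100)^α = 0.14.
Take logs: α = ln 0.14 / ln(46/100) ≈ 2.53193.

α ≈ 2.532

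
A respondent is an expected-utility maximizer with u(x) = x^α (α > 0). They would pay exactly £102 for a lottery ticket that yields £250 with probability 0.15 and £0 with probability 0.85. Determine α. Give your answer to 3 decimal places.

α ≈ 2.116

The lottery's expected utility is 0.15·u(250) + 0.85·u(0) = 0.15·250^α (since u(0) = 0 for α > 0).
Equating: 102^α = 0.15·250^α, i.e. 0.4080^α = 0.15.
α = ln(0.15) / ln(102/250) = -1.897120/-0.896488 ≈ 2.116.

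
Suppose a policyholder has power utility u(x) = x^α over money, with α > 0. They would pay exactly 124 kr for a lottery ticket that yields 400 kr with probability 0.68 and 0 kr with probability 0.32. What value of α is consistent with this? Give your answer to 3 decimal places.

α ≈ 0.329

The lottery's expected utility is 0.68·u(400) + 0.32·u(0) = 0.68·400^α (since u(0) = 0 for α > 0).
Equating: 124^α = 0.68·400^α, i.e. 0.3100^α = 0.68.
Taking logs: α·ln(124/400) = ln(0.68), so α = -0.385662 / -1.171183 ≈ 0.329.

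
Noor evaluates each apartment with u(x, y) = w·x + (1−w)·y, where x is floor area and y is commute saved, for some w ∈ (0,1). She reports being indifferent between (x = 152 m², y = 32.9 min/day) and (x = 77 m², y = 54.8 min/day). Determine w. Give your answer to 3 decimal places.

w = 0.226

Indifference: w·152 + (1−w)·32.9 = w·77 + (1−w)·54.8.
Rearranging, 75·w − 21.9·(1−w) = 0.
Hence w = 21.9/(75+21.9) = 21.9/96.9 = 0.226.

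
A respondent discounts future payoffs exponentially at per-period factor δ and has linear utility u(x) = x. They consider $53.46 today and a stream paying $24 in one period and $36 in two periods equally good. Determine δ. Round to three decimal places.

δ ≈ 0.930

Equating present values: 53.46 = 24δ + 36δ².
Rearranged: 36δ² + 24δ − 53.46 = 0.
By the quadratic formula (taking the positive root), δ = (−24 + √8274.24) / 72 ≈ 0.930.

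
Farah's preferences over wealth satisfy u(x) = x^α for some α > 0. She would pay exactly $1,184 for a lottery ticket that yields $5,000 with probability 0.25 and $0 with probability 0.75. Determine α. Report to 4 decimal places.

α ≈ 0.9623

EU(lottery) = 0.25·5000^α + 0.75·0 = 0.25·5000^α.
Equating: 1184^α = 0.25·5000^α, i.e. 0.2368^α = 0.25.
α = ln(0.25) / ln(1184/5000) = -1.3862944/-1.4405394 ≈ 0.9623.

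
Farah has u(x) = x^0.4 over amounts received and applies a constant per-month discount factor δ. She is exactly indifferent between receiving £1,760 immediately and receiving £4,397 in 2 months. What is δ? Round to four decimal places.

δ ≈ 0.8327

Indifference means u(1760) = δ^2 · u(4397), so δ^2 = u(1760)/u(4397).
Since u(x) = x^0.4, δ^2 = (1760/4397)^0.4 = 0.40027^0.4 = 0.69333.
Hence δ = (0.69333)^(1/2) = 0.832667.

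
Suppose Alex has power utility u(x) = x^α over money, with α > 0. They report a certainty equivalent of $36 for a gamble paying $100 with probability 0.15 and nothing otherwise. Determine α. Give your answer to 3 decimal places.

Since u(0) = 0, the lottery's EU is 0.15·100^α.
Setting u(36) equal to that: 36^α = 0.15·100^α ⇒ (36/100)^α = 0.15.
α = ln(0.15) / ln(36/100) = -1.897120/-1.021651 ≈ 1.857.

α ≈ 1.857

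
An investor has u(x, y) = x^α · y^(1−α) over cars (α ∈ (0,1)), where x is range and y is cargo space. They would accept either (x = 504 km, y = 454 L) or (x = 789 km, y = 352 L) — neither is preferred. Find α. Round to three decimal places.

Set the two utilities equal: 504^α·454^(1−α) = 789^α·352^(1−α).
(504/789)^α = (352/454)^(1−α); take logs: α·ln(504/789) = (1−α)·ln(352/454), i.e. α·-0.448190 = (1−α)·-0.254466.
Thus α·(-0.702656) = -0.254466, so α = -0.254466/-0.702656 ≈ 0.362.

α ≈ 0.362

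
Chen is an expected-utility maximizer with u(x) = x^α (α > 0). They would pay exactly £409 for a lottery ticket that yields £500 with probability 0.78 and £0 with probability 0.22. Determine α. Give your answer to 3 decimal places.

EU(lottery) = 0.78·500^α + 0.22·0 = 0.78·500^α.
Setting u(409) equal to that: 409^α = 0.78·500^α ⇒ (409/500)^α = 0.78.
Take logs: α = ln 0.78 / ln(409/500) ≈ 1.23678.

α ≈ 1.237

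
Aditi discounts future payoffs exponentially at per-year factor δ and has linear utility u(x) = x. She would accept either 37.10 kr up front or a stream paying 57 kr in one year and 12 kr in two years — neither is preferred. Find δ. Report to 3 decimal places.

The stream is worth 57δ + 12δ² today, so 57δ + 12δ² = 37.10.
Rearranged: 12δ² + 57δ − 37.10 = 0.
The positive root is δ = [−57 + √(57² + 4·12·37.10)] / (2·12) = (−57 + 70.921)/24 ≈ 0.580.

δ ≈ 0.580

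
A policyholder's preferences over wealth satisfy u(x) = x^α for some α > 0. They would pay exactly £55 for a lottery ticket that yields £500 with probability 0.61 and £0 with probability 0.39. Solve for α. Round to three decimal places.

Since u(0) = 0, the lottery's EU is 0.61·500^α.
Indifference: 55^α = 0.61·500^α, so (55/500)^α = 0.61.
Taking logs: α·ln(55/500) = ln(0.61), so α = -0.494296 / -2.207275 ≈ 0.224.

α ≈ 0.224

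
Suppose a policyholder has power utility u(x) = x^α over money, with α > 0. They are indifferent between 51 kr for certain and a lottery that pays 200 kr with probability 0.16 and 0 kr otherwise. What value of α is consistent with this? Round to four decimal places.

α ≈ 1.3411

EU(lottery) = 0.16·200^α + 0.84·0 = 0.16·200^α.
Setting u(51) equal to that: 51^α = 0.16·200^α ⇒ (51/200)^α = 0.16.
Taking logs: α·ln(51/200) = ln(0.16), so α = -1.8325815 / -1.3664917 ≈ 1.3411.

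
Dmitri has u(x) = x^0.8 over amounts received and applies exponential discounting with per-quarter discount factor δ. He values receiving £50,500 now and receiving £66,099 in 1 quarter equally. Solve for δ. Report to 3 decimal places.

Indifference means u(50500) = δ · u(66099), so δ = u(50500)/u(66099).
Since u(x) = x^0.8, δ = (50500/66099)^0.8 = 0.76401^0.8 = 0.80626.

δ ≈ 0.806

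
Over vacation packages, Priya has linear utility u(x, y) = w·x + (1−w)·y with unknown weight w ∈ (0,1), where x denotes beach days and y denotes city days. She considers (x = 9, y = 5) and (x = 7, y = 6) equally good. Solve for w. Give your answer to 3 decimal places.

w = 0.333

Indifference: w·9 + (1−w)·5 = w·7 + (1−w)·6.
Rearranging, 2·w − 1·(1−w) = 0.
So w/(1−w) = 1/2 = 0.5000, giving w = 1/(2+1) = 0.333.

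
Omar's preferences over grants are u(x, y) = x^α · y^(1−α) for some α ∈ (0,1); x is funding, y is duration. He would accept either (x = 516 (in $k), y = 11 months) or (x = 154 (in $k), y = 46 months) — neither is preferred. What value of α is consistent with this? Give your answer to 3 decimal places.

Indifference: 516^α · 11^(1−α) = 154^α · 46^(1−α).
Taking logs: α·ln 516 + (1−α)·ln 11 = α·ln 154 + (1−α)·ln 46, i.e. α·1.209154 = (1−α)·1.430746.
Thus α·(2.639900) = 1.430746, so α = 1.430746/2.639900 ≈ 0.542.

α ≈ 0.542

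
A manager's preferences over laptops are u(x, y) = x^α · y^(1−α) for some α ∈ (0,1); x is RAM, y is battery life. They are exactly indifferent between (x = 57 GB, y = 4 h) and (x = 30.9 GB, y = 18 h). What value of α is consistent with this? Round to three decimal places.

The Cobb–Douglas utilities coincide, so 57^α·4^(1−α) = 30.9^α·18^(1−α).
Taking logs: α·ln 57 + (1−α)·ln 4 = α·ln 30.9 + (1−α)·ln 18, i.e. α·0.612295 = (1−α)·1.504077.
With A = 0.612295 and B = 1.504077: α·A = (1−α)·B, so α = B/(A+B) = 1.504077/2.116372 ≈ 0.711.

α ≈ 0.711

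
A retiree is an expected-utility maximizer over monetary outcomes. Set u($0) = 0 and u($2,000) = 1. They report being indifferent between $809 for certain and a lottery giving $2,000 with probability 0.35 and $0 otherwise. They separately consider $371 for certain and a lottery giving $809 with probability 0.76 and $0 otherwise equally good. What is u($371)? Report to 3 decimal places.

The first gamble pins u($809): it must equal 0.35·1 + 0.65·0 = 0.35.
Chaining: u($371) = 0.76·0.35 + 0.24·0.00 = 0.2660.

0.266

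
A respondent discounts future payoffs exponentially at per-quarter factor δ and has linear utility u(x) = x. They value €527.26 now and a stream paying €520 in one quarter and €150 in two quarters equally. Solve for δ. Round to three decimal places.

Equating present values: 527.26 = 520δ + 150δ².
So 150δ² + 520δ − 527.26 = 0.
δ = (−520 + √(520² + 4·150·527.26)) / (2·150) = (−520 + √586756.00) / 300 ≈ 0.820.

δ ≈ 0.820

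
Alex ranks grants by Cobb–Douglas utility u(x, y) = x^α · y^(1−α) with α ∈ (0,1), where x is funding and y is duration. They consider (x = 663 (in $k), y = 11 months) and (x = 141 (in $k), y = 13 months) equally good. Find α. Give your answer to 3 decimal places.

α ≈ 0.097

Set the two utilities equal: 663^α·11^(1−α) = 141^α·13^(1−α).
(663/141)^α = (13/11)^(1−α); take logs: α·ln(663/141) = (1−α)·ln(13/11), i.e. α·1.548015 = (1−α)·0.167054.
So α/(1−α) = (0.167054)/(1.548015) = 0.107915, and α = 0.107915/1.107915 ≈ 0.097.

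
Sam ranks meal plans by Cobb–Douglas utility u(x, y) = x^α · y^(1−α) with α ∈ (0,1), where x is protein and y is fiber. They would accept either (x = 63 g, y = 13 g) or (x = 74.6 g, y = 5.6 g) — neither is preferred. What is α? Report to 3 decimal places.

Indifference: 63^α · 13^(1−α) = 74.6^α · 5.6^(1−α).
Rearrange to (63/74.6)^α = (5.6/13)^(1−α) and take logs: α·-0.169006 = (1−α)·-0.842183.
So α/(1−α) = (-0.842183)/(-0.169006) = 4.983154, and α = 4.983154/5.983154 ≈ 0.833.

α ≈ 0.833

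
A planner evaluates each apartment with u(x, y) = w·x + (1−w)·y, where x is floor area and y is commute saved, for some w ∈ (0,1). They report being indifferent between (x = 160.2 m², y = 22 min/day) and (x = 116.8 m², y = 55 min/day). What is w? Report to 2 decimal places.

w = 0.43

Equating utilities: w·160.2 + (1−w)·22 = w·116.8 + (1−w)·55.
Rearranging, 43.4·w − 33·(1−w) = 0.
The marginal rate of substitution is 33/43.4, so w = 33/(43.4+33) = 0.43.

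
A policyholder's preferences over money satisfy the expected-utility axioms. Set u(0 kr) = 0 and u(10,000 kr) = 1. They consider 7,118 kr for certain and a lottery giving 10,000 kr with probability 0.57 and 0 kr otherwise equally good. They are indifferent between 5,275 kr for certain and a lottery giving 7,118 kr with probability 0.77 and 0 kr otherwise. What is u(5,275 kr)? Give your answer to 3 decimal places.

The first gamble pins u(7,118 kr): it must equal 0.57·1 + 0.43·0 = 0.57.
Chaining: u(5,275 kr) = 0.77·0.57 + 0.23·0.00 = 0.4389.

0.439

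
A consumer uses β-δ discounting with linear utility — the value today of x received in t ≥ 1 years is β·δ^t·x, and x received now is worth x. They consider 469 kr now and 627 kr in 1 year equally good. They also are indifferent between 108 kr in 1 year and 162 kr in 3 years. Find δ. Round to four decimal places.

From the later pair, β·δ^1·108 = β·δ^3·162; dividing through, δ^2 = 108/162 = 0.66667, so δ = 0.81650.

δ ≈ 0.8165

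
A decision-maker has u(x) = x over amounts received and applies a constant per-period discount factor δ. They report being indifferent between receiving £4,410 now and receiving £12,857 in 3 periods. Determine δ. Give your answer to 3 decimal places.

δ ≈ 0.700

Indifference means u(4410) = δ^3 · u(12857), so δ^3 = u(4410)/u(12857).
With u(x) = x: δ^3 = 4410/12857 = 0.34300.
Taking the cube root: δ = 0.34300^(1/3) ≈ 0.700.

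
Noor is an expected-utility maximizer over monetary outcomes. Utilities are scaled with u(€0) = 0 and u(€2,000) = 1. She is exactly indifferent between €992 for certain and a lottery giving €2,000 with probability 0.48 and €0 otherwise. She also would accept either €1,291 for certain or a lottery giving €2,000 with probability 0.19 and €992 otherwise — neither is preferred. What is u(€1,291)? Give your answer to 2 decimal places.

0.58

From the first indifference, u(€992) = 0.48·u(€2,000) + 0.52·u(€0) = 0.48·1 + 0.52·0 = 0.48.
The second indifference gives u(€1,291) = 0.19·u(€2,000) + 0.81·u(€992) = 0.19·1.00 + 0.81·0.48 = 0.5788.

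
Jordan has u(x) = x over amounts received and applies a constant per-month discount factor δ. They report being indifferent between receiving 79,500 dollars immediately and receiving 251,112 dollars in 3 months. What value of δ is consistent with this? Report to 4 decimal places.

δ ≈ 0.6816

The payoff in 3 months is discounted by δ^3, so u(79500) = δ^3·u(251112) and δ^3 = u(79500)/u(251112).
With u(x) = x: δ^3 = 79500/251112 = 0.31659.
Taking the cube root: δ = 0.31659^(1/3) ≈ 0.6816.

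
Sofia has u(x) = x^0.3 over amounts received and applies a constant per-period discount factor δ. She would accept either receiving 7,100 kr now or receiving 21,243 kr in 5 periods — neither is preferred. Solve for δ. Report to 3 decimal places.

δ ≈ 0.936

Equating discounted utilities: u(7100) = δ^5·u(21243) ⇒ δ^5 = u(7100)/u(21243).
Since u(x) = x^0.3, δ^5 = (7100/21243)^0.3 = 0.33423^0.3 = 0.71980.
Taking the 5th root: δ = 0.71980^(1/5) ≈ 0.936.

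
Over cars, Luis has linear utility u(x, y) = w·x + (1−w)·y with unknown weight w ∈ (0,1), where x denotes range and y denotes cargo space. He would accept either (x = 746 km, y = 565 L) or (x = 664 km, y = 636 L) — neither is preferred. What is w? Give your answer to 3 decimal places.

w = 0.464

Equating utilities: w·746 + (1−w)·565 = w·664 + (1−w)·636.
w·(746−664) = (1−w)·(636−565), i.e. w·82 = (1−w)·71.
So w/(1−w) = 71/82 = 0.8659, giving w = 71/(82+71) = 0.464.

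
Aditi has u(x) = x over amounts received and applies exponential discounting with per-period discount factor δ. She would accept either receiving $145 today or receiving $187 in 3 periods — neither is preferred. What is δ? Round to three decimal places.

Equating discounted utilities: u(145) = δ^3·u(187) ⇒ δ^3 = u(145)/u(187).
With u(x) = x: δ^3 = 145/187 = 0.77540.
Taking the cube root: δ = 0.77540^(1/3) ≈ 0.919.

δ ≈ 0.919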